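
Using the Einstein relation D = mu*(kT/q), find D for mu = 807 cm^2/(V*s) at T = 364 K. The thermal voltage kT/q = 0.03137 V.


Step 1: D = mu * (kT/q)
Step 2: D = 807 * 0.03137
Step 3: D = 25.32 cm^2/s

25.32


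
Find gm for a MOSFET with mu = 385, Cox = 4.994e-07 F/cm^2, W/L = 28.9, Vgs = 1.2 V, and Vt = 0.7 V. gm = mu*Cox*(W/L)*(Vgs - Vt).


Step 1: Vov = Vgs - Vt = 1.2 - 0.7 = 0.5 V
Step 2: gm = mu * Cox * (W/L) * Vov
Step 3: gm = 385 * 4.994e-07 * 28.9 * 0.5 = 2.78e-03 S

2.78e-03


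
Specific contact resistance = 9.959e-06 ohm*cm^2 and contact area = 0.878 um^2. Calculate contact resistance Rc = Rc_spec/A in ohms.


Step 1: Convert area to cm^2: 0.878 um^2 = 8.7800e-09 cm^2
Step 2: Rc = Rc_spec / A = 9.959e-06 / 8.7800e-09
Step 3: Rc = 1.13e+03 ohms

1.13e+03


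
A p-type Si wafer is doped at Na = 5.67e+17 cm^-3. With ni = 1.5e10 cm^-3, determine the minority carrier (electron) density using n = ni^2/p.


Step 1: Majority hole concentration p ≈ Na = 5.67e+17 cm^-3
Step 2: n = ni^2 / Na = (1.5e10)^2 / 5.67e+17
Step 3: n = 3.97e+02 cm^-3

3.97e+02


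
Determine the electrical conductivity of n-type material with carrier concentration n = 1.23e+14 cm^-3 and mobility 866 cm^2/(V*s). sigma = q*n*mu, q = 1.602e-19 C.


Step 1: sigma = q * n * mu
Step 2: sigma = 1.602e-19 * 1.23e+14 * 866
Step 3: sigma = 1.706e-02 S/cm

1.706e-02


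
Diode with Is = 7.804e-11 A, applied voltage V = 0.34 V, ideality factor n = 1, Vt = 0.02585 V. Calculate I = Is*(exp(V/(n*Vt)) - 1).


Step 1: V/(n*Vt) = 0.34/(1*0.02585) = 13.1528
Step 2: exp(13.1528) = 5.1545e+05
Step 3: I = 7.804e-11 * (5.1545e+05 - 1) = 4.02e-05 A

4.02e-05


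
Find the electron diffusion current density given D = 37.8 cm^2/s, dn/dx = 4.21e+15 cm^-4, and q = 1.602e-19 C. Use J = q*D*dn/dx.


Step 1: J = q * D * (dn/dx)
Step 2: J = 1.602e-19 * 37.8 * 4.21e+15
Step 3: J = 2.55e-02 A/cm^2

2.55e-02


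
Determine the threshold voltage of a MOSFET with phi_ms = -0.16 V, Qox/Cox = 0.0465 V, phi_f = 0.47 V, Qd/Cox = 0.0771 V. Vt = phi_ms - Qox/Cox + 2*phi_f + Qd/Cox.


Step 1: Vt = phi_ms - Qox/Cox + 2*phi_f + Qd/Cox
Step 2: Vt = -0.16 - 0.0465 + 2*0.47 + 0.0771
Step 3: Vt = -0.16 - 0.0465 + 0.94 + 0.0771
Step 4: Vt = 0.8106 V

0.8106


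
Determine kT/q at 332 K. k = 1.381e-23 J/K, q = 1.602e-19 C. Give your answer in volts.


Step 1: kT = 1.381e-23 * 332 = 4.58492e-21 J
Step 2: Vt = kT/q = 4.58492e-21 / 1.602e-19
Step 3: Vt = 0.02862 V

0.02862


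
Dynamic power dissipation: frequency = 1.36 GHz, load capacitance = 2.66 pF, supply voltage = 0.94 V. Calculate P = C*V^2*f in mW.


Step 1: V^2 = 0.94^2 = 0.8836 V^2
Step 2: P = C*V^2*f = 2.66e-12 F * 0.8836 * 1.36e9 Hz
Step 3: P = 3.19651136e-03 W
Step 4: P = 3.197 mW

3.197


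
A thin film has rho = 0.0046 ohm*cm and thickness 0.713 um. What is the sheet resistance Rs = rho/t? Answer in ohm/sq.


Step 1: Convert thickness to cm: t = 0.713 um = 7.1300e-05 cm
Step 2: Rs = rho / t = 0.0046 / 7.1300e-05
Step 3: Rs = 64.5 ohm/sq

64.5


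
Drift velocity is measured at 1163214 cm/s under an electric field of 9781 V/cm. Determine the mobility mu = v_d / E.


Step 1: mu = v_d / E
Step 2: mu = 1163214 / 9781
Step 3: mu = 118.93 cm^2/(V*s)

118.93


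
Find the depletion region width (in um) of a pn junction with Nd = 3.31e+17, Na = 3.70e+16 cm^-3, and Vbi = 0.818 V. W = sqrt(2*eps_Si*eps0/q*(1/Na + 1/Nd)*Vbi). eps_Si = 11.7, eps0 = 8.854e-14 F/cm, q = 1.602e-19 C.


Step 1: 1/Na + 1/Nd = 1/3.70e+16 + 1/3.31e+17 = 3.00482e-17
Step 2: 2*eps*eps0/q = 2*11.7*8.854e-14/1.602e-19 = 1.293281e+07
Step 3: W^2 = 1.293281e+07 * 3.00482e-17 * 0.818 = 3.17881e-10
Step 4: W = sqrt(3.17881e-10) = 1.783e-05 cm = 0.1783 um

0.1783


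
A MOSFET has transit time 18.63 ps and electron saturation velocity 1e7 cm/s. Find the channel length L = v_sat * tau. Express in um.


Step 1: tau in seconds = 18.63 ps * 1e-12 = 1.8630e-11 s
Step 2: L = v_sat * tau = 1e7 * 1.8630e-11 = 1.8630e-04 cm
Step 3: L in um = 1.8630e-04 * 1e4 = 1.863 um

1.863


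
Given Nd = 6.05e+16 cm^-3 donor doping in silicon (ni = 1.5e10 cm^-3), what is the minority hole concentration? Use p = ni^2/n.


Step 1: Since Nd >> ni, n ≈ Nd = 6.05e+16 cm^-3
Step 2: p = ni^2 / n = (1.5e10)^2 / 6.05e+16
Step 3: p = 2.25e20 / 6.05e+16 = 3.72e+03 cm^-3

3.72e+03


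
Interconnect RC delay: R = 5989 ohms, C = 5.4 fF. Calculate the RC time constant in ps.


Step 1: tau = R * C
Step 2: tau = 5989 * 5.4 fF = 5989 * 5.4e-15 F
Step 3: tau = 3.23406e-11 s = 32.3406 ps

32.3406


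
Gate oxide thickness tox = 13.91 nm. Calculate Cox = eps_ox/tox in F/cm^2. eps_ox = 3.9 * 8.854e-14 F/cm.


Step 1: eps_ox = 3.9 * 8.854e-14 = 3.45306e-13 F/cm
Step 2: tox in cm = 13.91 nm * 1e-7 = 1.3910e-06 cm
Step 3: Cox = 3.45306e-13 / 1.3910e-06 = 2.48e-07 F/cm^2

2.48e-07


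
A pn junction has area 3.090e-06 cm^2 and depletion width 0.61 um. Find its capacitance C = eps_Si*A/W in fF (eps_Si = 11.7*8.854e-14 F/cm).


Step 1: eps_Si = 11.7 * 8.854e-14 = 1.035918e-12 F/cm
Step 2: W in cm = 0.61 * 1e-4 = 6.10e-05 cm
Step 3: C = 1.035918e-12 * 3.090e-06 / 6.10e-05 = 5.247519e-14 F
Step 4: C = 52.48 fF

52.48


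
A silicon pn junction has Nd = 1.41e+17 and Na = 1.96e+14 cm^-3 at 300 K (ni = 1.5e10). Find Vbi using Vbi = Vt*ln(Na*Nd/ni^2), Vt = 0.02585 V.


Step 1: Compute Na*Nd/ni^2 = 1.96e+14 * 1.41e+17 / (1.5e10)^2 = 1.2283e+11
Step 2: ln(1.2283e+11) = 25.5341
Step 3: Vbi = 0.02585 * 25.5341 = 0.66 V

0.66


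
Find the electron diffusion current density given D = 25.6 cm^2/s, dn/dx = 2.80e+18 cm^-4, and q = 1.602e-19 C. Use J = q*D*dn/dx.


Step 1: J = q * D * (dn/dx)
Step 2: J = 1.602e-19 * 25.6 * 2.80e+18
Step 3: J = 1.15e+01 A/cm^2

1.15e+01


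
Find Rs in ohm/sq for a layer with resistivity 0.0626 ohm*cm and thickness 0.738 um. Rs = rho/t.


Step 1: Convert thickness to cm: t = 0.738 um = 7.3800e-05 cm
Step 2: Rs = rho / t = 0.0626 / 7.3800e-05
Step 3: Rs = 848.2 ohm/sq

848.2


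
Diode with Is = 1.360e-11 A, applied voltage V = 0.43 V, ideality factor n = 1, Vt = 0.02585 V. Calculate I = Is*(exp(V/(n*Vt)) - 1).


Step 1: V/(n*Vt) = 0.43/(1*0.02585) = 16.6344
Step 2: exp(16.6344) = 1.6758e+07
Step 3: I = 1.360e-11 * (1.6758e+07 - 1) = 2.28e-04 A

2.28e-04


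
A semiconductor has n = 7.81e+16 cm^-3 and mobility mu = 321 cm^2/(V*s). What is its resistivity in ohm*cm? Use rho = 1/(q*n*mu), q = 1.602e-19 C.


Step 1: sigma = q * n * mu = 1.602e-19 * 7.81e+16 * 321 = 4.01623e+00 S/cm
Step 2: rho = 1 / sigma = 1 / 4.01623e+00 = 0.249 ohm*cm

0.249


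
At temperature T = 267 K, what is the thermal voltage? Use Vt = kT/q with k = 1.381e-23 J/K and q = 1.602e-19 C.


Step 1: kT = 1.381e-23 * 267 = 3.68727e-21 J
Step 2: Vt = kT/q = 3.68727e-21 / 1.602e-19
Step 3: Vt = 0.02302 V

0.02302


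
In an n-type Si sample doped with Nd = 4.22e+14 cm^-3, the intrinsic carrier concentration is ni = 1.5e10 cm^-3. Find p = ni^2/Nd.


Step 1: Since Nd >> ni, n ≈ Nd = 4.22e+14 cm^-3
Step 2: p = ni^2 / n = (1.5e10)^2 / 4.22e+14
Step 3: p = 2.25e20 / 4.22e+14 = 5.33e+05 cm^-3

5.33e+05


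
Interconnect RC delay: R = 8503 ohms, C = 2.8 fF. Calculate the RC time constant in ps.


Step 1: tau = R * C
Step 2: tau = 8503 * 2.8 fF = 8503 * 2.8e-15 F
Step 3: tau = 2.38084e-11 s = 23.8084 ps

23.8084


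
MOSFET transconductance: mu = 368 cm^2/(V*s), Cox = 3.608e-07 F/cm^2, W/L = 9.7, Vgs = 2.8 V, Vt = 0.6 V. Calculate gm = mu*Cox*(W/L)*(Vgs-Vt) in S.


Step 1: Vov = Vgs - Vt = 2.8 - 0.6 = 2.2 V
Step 2: gm = mu * Cox * (W/L) * Vov
Step 3: gm = 368 * 3.608e-07 * 9.7 * 2.2 = 2.83e-03 S

2.83e-03


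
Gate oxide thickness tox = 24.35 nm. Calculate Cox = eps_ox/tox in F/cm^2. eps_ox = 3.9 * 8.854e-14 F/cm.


Step 1: eps_ox = 3.9 * 8.854e-14 = 3.45306e-13 F/cm
Step 2: tox in cm = 24.35 nm * 1e-7 = 2.4350e-06 cm
Step 3: Cox = 3.45306e-13 / 2.4350e-06 = 1.42e-07 F/cm^2

1.42e-07


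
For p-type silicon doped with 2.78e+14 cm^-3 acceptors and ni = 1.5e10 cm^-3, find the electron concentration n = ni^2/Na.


Step 1: Majority hole concentration p ≈ Na = 2.78e+14 cm^-3
Step 2: n = ni^2 / Na = (1.5e10)^2 / 2.78e+14
Step 3: n = 8.09e+05 cm^-3

8.09e+05


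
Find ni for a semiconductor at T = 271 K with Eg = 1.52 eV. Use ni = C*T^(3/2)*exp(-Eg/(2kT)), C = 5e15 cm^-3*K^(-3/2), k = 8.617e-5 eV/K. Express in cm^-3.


Step 1: Compute kT = 8.617e-5 * 271 = 0.02335207 eV
Step 2: Exponent = -Eg/(2kT) = -1.52/(2*0.02335207) = -32.54529
Step 3: T^(3/2) = 271^1.5 = 4461.22
Step 4: ni = 5e15 * 4461.22 * exp(-32.54529) = 1.64e+05 cm^-3

1.64e+05


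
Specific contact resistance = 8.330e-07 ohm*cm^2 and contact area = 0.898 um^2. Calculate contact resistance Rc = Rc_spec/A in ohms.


Step 1: Convert area to cm^2: 0.898 um^2 = 8.9800e-09 cm^2
Step 2: Rc = Rc_spec / A = 8.330e-07 / 8.9800e-09
Step 3: Rc = 9.28e+01 ohms

9.28e+01


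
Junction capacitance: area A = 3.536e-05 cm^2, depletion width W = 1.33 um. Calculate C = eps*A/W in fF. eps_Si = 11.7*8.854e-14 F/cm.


Step 1: eps_Si = 11.7 * 8.854e-14 = 1.035918e-12 F/cm
Step 2: W in cm = 1.33 * 1e-4 = 1.33e-04 cm
Step 3: C = 1.035918e-12 * 3.536e-05 / 1.33e-04 = 2.754140e-13 F
Step 4: C = 275.41 fF

275.41


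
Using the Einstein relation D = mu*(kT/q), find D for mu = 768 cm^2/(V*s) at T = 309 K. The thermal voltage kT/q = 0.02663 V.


Step 1: D = mu * (kT/q)
Step 2: D = 768 * 0.02663
Step 3: D = 20.45 cm^2/s

20.45


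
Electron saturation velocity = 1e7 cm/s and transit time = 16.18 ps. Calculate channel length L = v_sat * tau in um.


Step 1: tau in seconds = 16.18 ps * 1e-12 = 1.6180e-11 s
Step 2: L = v_sat * tau = 1e7 * 1.6180e-11 = 1.6180e-04 cm
Step 3: L in um = 1.6180e-04 * 1e4 = 1.618 um

1.618


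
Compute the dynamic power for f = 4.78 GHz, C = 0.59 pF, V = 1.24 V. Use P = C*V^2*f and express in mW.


Step 1: V^2 = 1.24^2 = 1.5376 V^2
Step 2: P = C*V^2*f = 0.59e-12 F * 1.5376 * 4.78e9 Hz
Step 3: P = 4.33633952e-03 W
Step 4: P = 4.336 mW

4.336


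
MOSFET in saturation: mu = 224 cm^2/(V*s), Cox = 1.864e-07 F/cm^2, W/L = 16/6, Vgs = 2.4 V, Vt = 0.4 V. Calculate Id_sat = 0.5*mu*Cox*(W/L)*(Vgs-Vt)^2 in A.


Step 1: Overdrive voltage Vov = Vgs - Vt = 2.4 - 0.4 = 2.0 V
Step 2: W/L = 16/6 = 2.66667
Step 3: Id = 0.5 * 224 * 1.864e-07 * 2.66667 * 2.0^2
Step 4: Id = 2.23e-04 A

2.23e-04


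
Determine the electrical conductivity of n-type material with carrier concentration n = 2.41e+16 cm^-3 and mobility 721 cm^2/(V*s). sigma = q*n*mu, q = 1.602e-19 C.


Step 1: sigma = q * n * mu
Step 2: sigma = 1.602e-19 * 2.41e+16 * 721
Step 3: sigma = 2.784e+00 S/cm

2.784e+00


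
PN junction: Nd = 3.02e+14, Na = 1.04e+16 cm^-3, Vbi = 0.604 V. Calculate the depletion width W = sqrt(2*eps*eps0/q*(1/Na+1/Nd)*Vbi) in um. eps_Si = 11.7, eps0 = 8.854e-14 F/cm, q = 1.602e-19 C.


Step 1: 1/Na + 1/Nd = 1/1.04e+16 + 1/3.02e+14 = 3.40741e-15
Step 2: 2*eps*eps0/q = 2*11.7*8.854e-14/1.602e-19 = 1.293281e+07
Step 3: W^2 = 1.293281e+07 * 3.40741e-15 * 0.604 = 2.66167e-08
Step 4: W = sqrt(2.66167e-08) = 1.631e-04 cm = 1.631 um

1.631


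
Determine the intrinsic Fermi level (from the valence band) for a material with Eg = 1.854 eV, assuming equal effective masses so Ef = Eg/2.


Step 1: For an intrinsic semiconductor, the Fermi level sits at midgap.
Step 2: Ef = Eg / 2 = 1.854 / 2 = 0.927 eV

0.927


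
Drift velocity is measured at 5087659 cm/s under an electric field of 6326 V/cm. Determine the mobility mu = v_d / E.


Step 1: mu = v_d / E
Step 2: mu = 5087659 / 6326
Step 3: mu = 804.25 cm^2/(V*s)

804.25


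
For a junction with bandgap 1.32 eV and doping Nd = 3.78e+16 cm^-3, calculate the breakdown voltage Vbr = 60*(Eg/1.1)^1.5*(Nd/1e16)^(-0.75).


Step 1: Eg/1.1 = 1.32/1.1 = 1.200000
Step 2: (Eg/1.1)^1.5 = 1.200000^1.5 = 1.314534
Step 3: (Nd/1e16)^(-0.75) = (3.78)^(-0.75) = 0.368877
Step 4: Vbr = 60 * 1.314534 * 0.368877 = 29.1 V

29.1


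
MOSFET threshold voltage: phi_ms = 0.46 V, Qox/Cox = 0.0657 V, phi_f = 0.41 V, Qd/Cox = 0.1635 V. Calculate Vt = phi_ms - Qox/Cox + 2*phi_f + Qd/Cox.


Step 1: Vt = phi_ms - Qox/Cox + 2*phi_f + Qd/Cox
Step 2: Vt = 0.46 - 0.0657 + 2*0.41 + 0.1635
Step 3: Vt = 0.46 - 0.0657 + 0.82 + 0.1635
Step 4: Vt = 1.3778 V

1.3778


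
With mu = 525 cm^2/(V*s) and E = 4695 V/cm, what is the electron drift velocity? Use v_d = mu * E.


Step 1: v_d = mu * E
Step 2: v_d = 525 * 4695 = 2464875
Step 3: v_d = 2.46e+06 cm/s

2.46e+06


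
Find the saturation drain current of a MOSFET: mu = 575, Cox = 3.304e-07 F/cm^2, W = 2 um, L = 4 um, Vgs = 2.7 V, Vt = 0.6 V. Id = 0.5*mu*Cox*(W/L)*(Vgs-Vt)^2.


Step 1: Overdrive voltage Vov = Vgs - Vt = 2.7 - 0.6 = 2.1 V
Step 2: W/L = 2/4 = 0.5
Step 3: Id = 0.5 * 575 * 3.304e-07 * 0.5 * 2.1^2
Step 4: Id = 2.09e-04 A

2.09e-04


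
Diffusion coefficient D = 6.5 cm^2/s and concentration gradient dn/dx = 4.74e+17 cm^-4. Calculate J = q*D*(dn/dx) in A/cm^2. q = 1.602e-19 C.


Step 1: J = q * D * (dn/dx)
Step 2: J = 1.602e-19 * 6.5 * 4.74e+17
Step 3: J = 4.94e-01 A/cm^2

4.94e-01


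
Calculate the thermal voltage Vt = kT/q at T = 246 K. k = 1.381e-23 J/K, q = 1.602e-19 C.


Step 1: kT = 1.381e-23 * 246 = 3.39726e-21 J
Step 2: Vt = kT/q = 3.39726e-21 / 1.602e-19
Step 3: Vt = 0.02121 V

0.02121


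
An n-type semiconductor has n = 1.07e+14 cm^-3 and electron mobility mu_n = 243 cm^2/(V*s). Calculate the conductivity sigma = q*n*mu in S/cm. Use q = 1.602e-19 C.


Step 1: sigma = q * n * mu
Step 2: sigma = 1.602e-19 * 1.07e+14 * 243
Step 3: sigma = 4.165e-03 S/cm

4.165e-03


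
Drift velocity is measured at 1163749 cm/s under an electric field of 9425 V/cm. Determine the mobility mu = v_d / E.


Step 1: mu = v_d / E
Step 2: mu = 1163749 / 9425
Step 3: mu = 123.47 cm^2/(V*s)

123.47


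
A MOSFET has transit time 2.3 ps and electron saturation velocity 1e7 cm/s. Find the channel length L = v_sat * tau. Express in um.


Step 1: tau in seconds = 2.3 ps * 1e-12 = 2.3000e-12 s
Step 2: L = v_sat * tau = 1e7 * 2.3000e-12 = 2.3000e-05 cm
Step 3: L in um = 2.3000e-05 * 1e4 = 0.23 um

0.23


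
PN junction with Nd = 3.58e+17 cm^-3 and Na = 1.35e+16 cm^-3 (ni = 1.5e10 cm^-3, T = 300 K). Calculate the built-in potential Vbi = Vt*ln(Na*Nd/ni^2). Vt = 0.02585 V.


Step 1: Compute Na*Nd/ni^2 = 1.35e+16 * 3.58e+17 / (1.5e10)^2 = 2.1480e+13
Step 2: ln(2.1480e+13) = 30.6981
Step 3: Vbi = 0.02585 * 30.6981 = 0.794 V

0.794


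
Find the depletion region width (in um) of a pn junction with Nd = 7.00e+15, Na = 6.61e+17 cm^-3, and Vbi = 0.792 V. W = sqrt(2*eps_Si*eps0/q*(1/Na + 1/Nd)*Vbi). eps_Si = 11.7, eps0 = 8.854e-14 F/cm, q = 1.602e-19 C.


Step 1: 1/Na + 1/Nd = 1/6.61e+17 + 1/7.00e+15 = 1.44370e-16
Step 2: 2*eps*eps0/q = 2*11.7*8.854e-14/1.602e-19 = 1.293281e+07
Step 3: W^2 = 1.293281e+07 * 1.44370e-16 * 0.792 = 1.47875e-09
Step 4: W = sqrt(1.47875e-09) = 3.845e-05 cm = 0.3845 um

0.3845


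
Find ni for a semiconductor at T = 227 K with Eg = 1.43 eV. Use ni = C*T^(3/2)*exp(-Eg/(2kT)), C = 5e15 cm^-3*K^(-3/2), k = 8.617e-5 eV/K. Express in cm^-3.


Step 1: Compute kT = 8.617e-5 * 227 = 0.01956059 eV
Step 2: Exponent = -Eg/(2kT) = -1.43/(2*0.01956059) = -36.55309
Step 3: T^(3/2) = 227^1.5 = 3420.10
Step 4: ni = 5e15 * 3420.10 * exp(-36.55309) = 2.28e+03 cm^-3

2.28e+03


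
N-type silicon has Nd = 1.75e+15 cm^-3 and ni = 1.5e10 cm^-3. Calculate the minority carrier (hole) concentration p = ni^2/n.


Step 1: Since Nd >> ni, n ≈ Nd = 1.75e+15 cm^-3
Step 2: p = ni^2 / n = (1.5e10)^2 / 1.75e+15
Step 3: p = 2.25e20 / 1.75e+15 = 1.29e+05 cm^-3

1.29e+05


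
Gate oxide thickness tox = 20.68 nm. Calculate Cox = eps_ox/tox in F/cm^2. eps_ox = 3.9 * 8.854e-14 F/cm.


Step 1: eps_ox = 3.9 * 8.854e-14 = 3.45306e-13 F/cm
Step 2: tox in cm = 20.68 nm * 1e-7 = 2.0680e-06 cm
Step 3: Cox = 3.45306e-13 / 2.0680e-06 = 1.67e-07 F/cm^2

1.67e-07


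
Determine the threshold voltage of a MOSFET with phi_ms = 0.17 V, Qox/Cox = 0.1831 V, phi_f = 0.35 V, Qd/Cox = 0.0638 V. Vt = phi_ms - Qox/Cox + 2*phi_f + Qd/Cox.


Step 1: Vt = phi_ms - Qox/Cox + 2*phi_f + Qd/Cox
Step 2: Vt = 0.17 - 0.1831 + 2*0.35 + 0.0638
Step 3: Vt = 0.17 - 0.1831 + 0.7 + 0.0638
Step 4: Vt = 0.7507 V

0.7507


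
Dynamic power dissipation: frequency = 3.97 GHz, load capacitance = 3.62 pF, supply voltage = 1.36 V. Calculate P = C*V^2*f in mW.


Step 1: V^2 = 1.36^2 = 1.8496 V^2
Step 2: P = C*V^2*f = 3.62e-12 F * 1.8496 * 3.97e9 Hz
Step 3: P = 2.658134144e-02 W
Step 4: P = 26.581 mW

26.581


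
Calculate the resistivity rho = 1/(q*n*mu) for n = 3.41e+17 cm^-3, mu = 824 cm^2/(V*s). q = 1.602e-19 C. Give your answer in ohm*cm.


Step 1: sigma = q * n * mu = 1.602e-19 * 3.41e+17 * 824 = 4.50136e+01 S/cm
Step 2: rho = 1 / sigma = 1 / 4.50136e+01 = 0.02222 ohm*cm

0.02222


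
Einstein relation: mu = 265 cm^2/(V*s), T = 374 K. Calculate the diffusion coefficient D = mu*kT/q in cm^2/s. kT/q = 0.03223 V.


Step 1: D = mu * (kT/q)
Step 2: D = 265 * 0.03223
Step 3: D = 8.54 cm^2/s

8.54


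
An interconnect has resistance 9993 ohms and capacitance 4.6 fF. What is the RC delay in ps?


Step 1: tau = R * C
Step 2: tau = 9993 * 4.6 fF = 9993 * 4.6e-15 F
Step 3: tau = 4.59678e-11 s = 45.9678 ps

45.9678


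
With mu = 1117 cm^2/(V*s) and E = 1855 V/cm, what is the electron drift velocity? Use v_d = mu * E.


Step 1: v_d = mu * E
Step 2: v_d = 1117 * 1855 = 2072035
Step 3: v_d = 2.07e+06 cm/s

2.07e+06


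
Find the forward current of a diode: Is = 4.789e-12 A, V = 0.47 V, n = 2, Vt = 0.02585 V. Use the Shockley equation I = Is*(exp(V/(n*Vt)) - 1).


Step 1: V/(n*Vt) = 0.47/(2*0.02585) = 9.0909
Step 2: exp(9.0909) = 8.8742e+03
Step 3: I = 4.789e-12 * (8.8742e+03 - 1) = 4.25e-08 A

4.25e-08


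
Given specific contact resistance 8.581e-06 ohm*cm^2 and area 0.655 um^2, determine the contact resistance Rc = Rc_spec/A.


Step 1: Convert area to cm^2: 0.655 um^2 = 6.5500e-09 cm^2
Step 2: Rc = Rc_spec / A = 8.581e-06 / 6.5500e-09
Step 3: Rc = 1.31e+03 ohms

1.31e+03


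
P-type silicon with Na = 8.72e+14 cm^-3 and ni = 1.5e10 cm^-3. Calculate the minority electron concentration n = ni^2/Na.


Step 1: Majority hole concentration p ≈ Na = 8.72e+14 cm^-3
Step 2: n = ni^2 / Na = (1.5e10)^2 / 8.72e+14
Step 3: n = 2.58e+05 cm^-3

2.58e+05


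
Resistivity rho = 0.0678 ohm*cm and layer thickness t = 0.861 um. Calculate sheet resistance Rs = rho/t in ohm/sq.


Step 1: Convert thickness to cm: t = 0.861 um = 8.6100e-05 cm
Step 2: Rs = rho / t = 0.0678 / 8.6100e-05
Step 3: Rs = 787.5 ohm/sq

787.5


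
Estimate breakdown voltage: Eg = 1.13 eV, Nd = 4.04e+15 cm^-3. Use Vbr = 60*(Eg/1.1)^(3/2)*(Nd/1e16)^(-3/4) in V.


Step 1: Eg/1.1 = 1.13/1.1 = 1.027273
Step 2: (Eg/1.1)^1.5 = 1.027273^1.5 = 1.041187
Step 3: (Nd/1e16)^(-0.75) = (0.404)^(-0.75) = 1.973395
Step 4: Vbr = 60 * 1.041187 * 1.973395 = 123.3 V

123.3


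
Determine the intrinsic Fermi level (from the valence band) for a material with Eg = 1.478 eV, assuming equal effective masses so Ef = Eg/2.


Step 1: For an intrinsic semiconductor, the Fermi level sits at midgap.
Step 2: Ef = Eg / 2 = 1.478 / 2 = 0.739 eV

0.739


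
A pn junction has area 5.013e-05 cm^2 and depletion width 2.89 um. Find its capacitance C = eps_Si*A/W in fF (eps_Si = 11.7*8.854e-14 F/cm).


Step 1: eps_Si = 11.7 * 8.854e-14 = 1.035918e-12 F/cm
Step 2: W in cm = 2.89 * 1e-4 = 2.89e-04 cm
Step 3: C = 1.035918e-12 * 5.013e-05 / 2.89e-04 = 1.796906e-13 F
Step 4: C = 179.69 fF

179.69


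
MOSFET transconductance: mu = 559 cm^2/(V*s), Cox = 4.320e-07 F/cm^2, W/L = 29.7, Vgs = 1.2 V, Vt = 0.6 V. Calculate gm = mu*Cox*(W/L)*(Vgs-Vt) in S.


Step 1: Vov = Vgs - Vt = 1.2 - 0.6 = 0.6 V
Step 2: gm = mu * Cox * (W/L) * Vov
Step 3: gm = 559 * 4.320e-07 * 29.7 * 0.6 = 4.30e-03 S

4.30e-03


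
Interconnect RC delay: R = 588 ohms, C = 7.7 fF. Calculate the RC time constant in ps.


Step 1: tau = R * C
Step 2: tau = 588 * 7.7 fF = 588 * 7.7e-15 F
Step 3: tau = 4.5276e-12 s = 4.5276 ps

4.5276


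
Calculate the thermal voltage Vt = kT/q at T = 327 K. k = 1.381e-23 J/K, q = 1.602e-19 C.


Step 1: kT = 1.381e-23 * 327 = 4.51587e-21 J
Step 2: Vt = kT/q = 4.51587e-21 / 1.602e-19
Step 3: Vt = 0.02819 V

0.02819


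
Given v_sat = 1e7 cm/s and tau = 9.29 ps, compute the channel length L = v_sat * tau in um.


Step 1: tau in seconds = 9.29 ps * 1e-12 = 9.2900e-12 s
Step 2: L = v_sat * tau = 1e7 * 9.2900e-12 = 9.2900e-05 cm
Step 3: L in um = 9.2900e-05 * 1e4 = 0.929 um

0.929


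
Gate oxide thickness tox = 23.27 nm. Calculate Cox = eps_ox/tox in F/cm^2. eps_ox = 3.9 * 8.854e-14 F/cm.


Step 1: eps_ox = 3.9 * 8.854e-14 = 3.45306e-13 F/cm
Step 2: tox in cm = 23.27 nm * 1e-7 = 2.3270e-06 cm
Step 3: Cox = 3.45306e-13 / 2.3270e-06 = 1.48e-07 F/cm^2

1.48e-07


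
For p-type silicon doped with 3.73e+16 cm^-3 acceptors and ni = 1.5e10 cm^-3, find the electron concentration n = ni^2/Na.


Step 1: Majority hole concentration p ≈ Na = 3.73e+16 cm^-3
Step 2: n = ni^2 / Na = (1.5e10)^2 / 3.73e+16
Step 3: n = 6.03e+03 cm^-3

6.03e+03


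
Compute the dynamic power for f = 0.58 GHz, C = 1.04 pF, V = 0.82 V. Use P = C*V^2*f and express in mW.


Step 1: V^2 = 0.82^2 = 0.6724 V^2
Step 2: P = C*V^2*f = 1.04e-12 F * 0.6724 * 0.58e9 Hz
Step 3: P = 4.0559168e-04 W
Step 4: P = 0.406 mW

0.406


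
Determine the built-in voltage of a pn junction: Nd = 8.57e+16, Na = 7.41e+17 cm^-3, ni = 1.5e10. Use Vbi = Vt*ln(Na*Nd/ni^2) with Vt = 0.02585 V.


Step 1: Compute Na*Nd/ni^2 = 7.41e+17 * 8.57e+16 / (1.5e10)^2 = 2.8224e+14
Step 2: ln(2.8224e+14) = 33.2738
Step 3: Vbi = 0.02585 * 33.2738 = 0.86 V

0.86


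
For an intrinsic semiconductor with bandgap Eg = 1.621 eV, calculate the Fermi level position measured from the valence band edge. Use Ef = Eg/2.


Step 1: For an intrinsic semiconductor, the Fermi level sits at midgap.
Step 2: Ef = Eg / 2 = 1.621 / 2 = 0.8105 eV

0.8105


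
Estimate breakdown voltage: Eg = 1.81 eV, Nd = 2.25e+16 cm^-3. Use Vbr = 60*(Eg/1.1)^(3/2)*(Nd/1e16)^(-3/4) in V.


Step 1: Eg/1.1 = 1.81/1.1 = 1.645455
Step 2: (Eg/1.1)^1.5 = 1.645455^1.5 = 2.110712
Step 3: (Nd/1e16)^(-0.75) = (2.25)^(-0.75) = 0.544331
Step 4: Vbr = 60 * 2.110712 * 0.544331 = 68.9 V

68.9


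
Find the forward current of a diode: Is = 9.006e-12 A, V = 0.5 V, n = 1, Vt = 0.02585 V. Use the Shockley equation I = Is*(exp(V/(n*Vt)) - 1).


Step 1: V/(n*Vt) = 0.5/(1*0.02585) = 19.3424
Step 2: exp(19.3424) = 2.5136e+08
Step 3: I = 9.006e-12 * (2.5136e+08 - 1) = 2.26e-03 A

2.26e-03


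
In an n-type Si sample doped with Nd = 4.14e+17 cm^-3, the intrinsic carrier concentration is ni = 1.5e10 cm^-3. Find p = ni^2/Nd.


Step 1: Since Nd >> ni, n ≈ Nd = 4.14e+17 cm^-3
Step 2: p = ni^2 / n = (1.5e10)^2 / 4.14e+17
Step 3: p = 2.25e20 / 4.14e+17 = 5.43e+02 cm^-3

5.43e+02


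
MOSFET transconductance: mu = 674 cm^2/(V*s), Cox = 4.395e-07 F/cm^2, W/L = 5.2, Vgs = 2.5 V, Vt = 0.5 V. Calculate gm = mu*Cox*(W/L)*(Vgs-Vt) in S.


Step 1: Vov = Vgs - Vt = 2.5 - 0.5 = 2.0 V
Step 2: gm = mu * Cox * (W/L) * Vov
Step 3: gm = 674 * 4.395e-07 * 5.2 * 2.0 = 3.08e-03 S

3.08e-03


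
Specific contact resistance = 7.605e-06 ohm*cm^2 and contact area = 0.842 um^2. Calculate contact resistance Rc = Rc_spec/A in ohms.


Step 1: Convert area to cm^2: 0.842 um^2 = 8.4200e-09 cm^2
Step 2: Rc = Rc_spec / A = 7.605e-06 / 8.4200e-09
Step 3: Rc = 9.03e+02 ohms

9.03e+02


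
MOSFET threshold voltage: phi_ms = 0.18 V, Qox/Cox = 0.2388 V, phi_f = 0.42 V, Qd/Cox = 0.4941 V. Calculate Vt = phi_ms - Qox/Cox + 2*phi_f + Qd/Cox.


Step 1: Vt = phi_ms - Qox/Cox + 2*phi_f + Qd/Cox
Step 2: Vt = 0.18 - 0.2388 + 2*0.42 + 0.4941
Step 3: Vt = 0.18 - 0.2388 + 0.84 + 0.4941
Step 4: Vt = 1.2753 V

1.2753


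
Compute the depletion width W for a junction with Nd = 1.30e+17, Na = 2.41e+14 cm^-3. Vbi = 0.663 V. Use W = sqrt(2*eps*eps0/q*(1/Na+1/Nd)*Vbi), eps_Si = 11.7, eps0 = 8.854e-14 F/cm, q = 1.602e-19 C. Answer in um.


Step 1: 1/Na + 1/Nd = 1/2.41e+14 + 1/1.30e+17 = 4.15707e-15
Step 2: 2*eps*eps0/q = 2*11.7*8.854e-14/1.602e-19 = 1.293281e+07
Step 3: W^2 = 1.293281e+07 * 4.15707e-15 * 0.663 = 3.56446e-08
Step 4: W = sqrt(3.56446e-08) = 1.888e-04 cm = 1.888 um

1.888


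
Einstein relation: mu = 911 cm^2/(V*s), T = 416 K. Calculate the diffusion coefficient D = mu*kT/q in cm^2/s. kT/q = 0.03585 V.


Step 1: D = mu * (kT/q)
Step 2: D = 911 * 0.03585
Step 3: D = 32.66 cm^2/s

32.66


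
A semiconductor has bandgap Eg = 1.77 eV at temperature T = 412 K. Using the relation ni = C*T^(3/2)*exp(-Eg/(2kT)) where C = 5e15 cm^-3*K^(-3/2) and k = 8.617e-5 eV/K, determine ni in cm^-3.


Step 1: Compute kT = 8.617e-5 * 412 = 0.03550204 eV
Step 2: Exponent = -Eg/(2kT) = -1.77/(2*0.03550204) = -24.92814
Step 3: T^(3/2) = 412^1.5 = 8362.69
Step 4: ni = 5e15 * 8362.69 * exp(-24.92814) = 6.24e+08 cm^-3

6.24e+08


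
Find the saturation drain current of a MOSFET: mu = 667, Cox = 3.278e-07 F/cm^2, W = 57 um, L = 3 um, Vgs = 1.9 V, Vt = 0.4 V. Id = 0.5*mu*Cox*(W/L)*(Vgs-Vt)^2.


Step 1: Overdrive voltage Vov = Vgs - Vt = 1.9 - 0.4 = 1.5 V
Step 2: W/L = 57/3 = 19
Step 3: Id = 0.5 * 667 * 3.278e-07 * 19 * 1.5^2
Step 4: Id = 4.67e-03 A

4.67e-03


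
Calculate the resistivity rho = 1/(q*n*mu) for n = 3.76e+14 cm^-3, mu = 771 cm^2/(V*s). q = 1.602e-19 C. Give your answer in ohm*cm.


Step 1: sigma = q * n * mu = 1.602e-19 * 3.76e+14 * 771 = 4.64413e-02 S/cm
Step 2: rho = 1 / sigma = 1 / 4.64413e-02 = 21.53 ohm*cm

21.53


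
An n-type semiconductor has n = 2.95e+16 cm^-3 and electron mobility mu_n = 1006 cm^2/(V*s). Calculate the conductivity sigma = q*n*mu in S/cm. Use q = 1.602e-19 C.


Step 1: sigma = q * n * mu
Step 2: sigma = 1.602e-19 * 2.95e+16 * 1006
Step 3: sigma = 4.754e+00 S/cm

4.754e+00


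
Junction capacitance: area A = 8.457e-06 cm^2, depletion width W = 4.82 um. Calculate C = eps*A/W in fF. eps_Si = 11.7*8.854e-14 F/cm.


Step 1: eps_Si = 11.7 * 8.854e-14 = 1.035918e-12 F/cm
Step 2: W in cm = 4.82 * 1e-4 = 4.82e-04 cm
Step 3: C = 1.035918e-12 * 8.457e-06 / 4.82e-04 = 1.817585e-14 F
Step 4: C = 18.18 fF

18.18


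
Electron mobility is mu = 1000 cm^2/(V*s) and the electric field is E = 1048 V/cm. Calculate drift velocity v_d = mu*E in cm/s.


Step 1: v_d = mu * E
Step 2: v_d = 1000 * 1048 = 1048000
Step 3: v_d = 1.05e+06 cm/s

1.05e+06


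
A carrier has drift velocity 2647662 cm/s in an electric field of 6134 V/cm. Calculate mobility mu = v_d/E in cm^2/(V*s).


Step 1: mu = v_d / E
Step 2: mu = 2647662 / 6134
Step 3: mu = 431.64 cm^2/(V*s)

431.64


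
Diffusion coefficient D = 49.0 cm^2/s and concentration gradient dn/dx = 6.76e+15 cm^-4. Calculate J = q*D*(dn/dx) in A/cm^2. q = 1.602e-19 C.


Step 1: J = q * D * (dn/dx)
Step 2: J = 1.602e-19 * 49.0 * 6.76e+15
Step 3: J = 5.31e-02 A/cm^2

5.31e-02


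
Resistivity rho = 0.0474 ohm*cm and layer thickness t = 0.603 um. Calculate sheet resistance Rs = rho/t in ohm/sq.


Step 1: Convert thickness to cm: t = 0.603 um = 6.0300e-05 cm
Step 2: Rs = rho / t = 0.0474 / 6.0300e-05
Step 3: Rs = 786.1 ohm/sq

786.1


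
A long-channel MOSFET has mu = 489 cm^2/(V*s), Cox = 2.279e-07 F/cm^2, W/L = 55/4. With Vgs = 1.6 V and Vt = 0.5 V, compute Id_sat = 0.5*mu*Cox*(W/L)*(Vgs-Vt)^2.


Step 1: Overdrive voltage Vov = Vgs - Vt = 1.6 - 0.5 = 1.1 V
Step 2: W/L = 55/4 = 13.75
Step 3: Id = 0.5 * 489 * 2.279e-07 * 13.75 * 1.1^2
Step 4: Id = 9.27e-04 A

9.27e-04


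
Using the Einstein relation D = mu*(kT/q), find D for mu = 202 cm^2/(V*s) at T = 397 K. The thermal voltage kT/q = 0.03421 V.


Step 1: D = mu * (kT/q)
Step 2: D = 202 * 0.03421
Step 3: D = 6.91 cm^2/s

6.91


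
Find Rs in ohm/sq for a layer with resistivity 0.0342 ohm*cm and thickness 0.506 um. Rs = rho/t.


Step 1: Convert thickness to cm: t = 0.506 um = 5.0600e-05 cm
Step 2: Rs = rho / t = 0.0342 / 5.0600e-05
Step 3: Rs = 675.9 ohm/sq

675.9


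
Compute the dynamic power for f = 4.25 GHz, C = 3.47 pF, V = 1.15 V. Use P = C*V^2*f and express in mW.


Step 1: V^2 = 1.15^2 = 1.3225 V^2
Step 2: P = C*V^2*f = 3.47e-12 F * 1.3225 * 4.25e9 Hz
Step 3: P = 1.950356875e-02 W
Step 4: P = 19.504 mW

19.504


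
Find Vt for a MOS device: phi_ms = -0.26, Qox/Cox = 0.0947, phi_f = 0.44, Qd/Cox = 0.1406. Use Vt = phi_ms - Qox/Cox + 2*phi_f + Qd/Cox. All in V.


Step 1: Vt = phi_ms - Qox/Cox + 2*phi_f + Qd/Cox
Step 2: Vt = -0.26 - 0.0947 + 2*0.44 + 0.1406
Step 3: Vt = -0.26 - 0.0947 + 0.88 + 0.1406
Step 4: Vt = 0.6659 V

0.6659


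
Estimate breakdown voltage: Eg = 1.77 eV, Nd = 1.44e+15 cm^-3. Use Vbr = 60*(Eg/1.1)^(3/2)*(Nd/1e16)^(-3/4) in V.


Step 1: Eg/1.1 = 1.77/1.1 = 1.609091
Step 2: (Eg/1.1)^1.5 = 1.609091^1.5 = 2.041131
Step 3: (Nd/1e16)^(-0.75) = (0.144)^(-0.75) = 4.277875
Step 4: Vbr = 60 * 2.041131 * 4.277875 = 523.9 V

523.9


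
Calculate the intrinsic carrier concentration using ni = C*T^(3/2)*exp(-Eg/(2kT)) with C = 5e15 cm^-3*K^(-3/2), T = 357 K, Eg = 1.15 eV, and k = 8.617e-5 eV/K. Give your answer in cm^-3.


Step 1: Compute kT = 8.617e-5 * 357 = 0.03076269 eV
Step 2: Exponent = -Eg/(2kT) = -1.15/(2*0.03076269) = -18.69147
Step 3: T^(3/2) = 357^1.5 = 6745.32
Step 4: ni = 5e15 * 6745.32 * exp(-18.69147) = 2.57e+11 cm^-3

2.57e+11


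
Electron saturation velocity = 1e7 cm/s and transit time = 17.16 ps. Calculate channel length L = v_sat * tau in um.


Step 1: tau in seconds = 17.16 ps * 1e-12 = 1.7160e-11 s
Step 2: L = v_sat * tau = 1e7 * 1.7160e-11 = 1.7160e-04 cm
Step 3: L in um = 1.7160e-04 * 1e4 = 1.716 um

1.716


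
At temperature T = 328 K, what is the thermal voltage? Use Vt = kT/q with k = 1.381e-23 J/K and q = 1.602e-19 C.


Step 1: kT = 1.381e-23 * 328 = 4.52968e-21 J
Step 2: Vt = kT/q = 4.52968e-21 / 1.602e-19
Step 3: Vt = 0.02828 V

0.02828


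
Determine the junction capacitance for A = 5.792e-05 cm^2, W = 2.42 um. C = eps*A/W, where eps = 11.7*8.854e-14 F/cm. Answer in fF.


Step 1: eps_Si = 11.7 * 8.854e-14 = 1.035918e-12 F/cm
Step 2: W in cm = 2.42 * 1e-4 = 2.42e-04 cm
Step 3: C = 1.035918e-12 * 5.792e-05 / 2.42e-04 = 2.479354e-13 F
Step 4: C = 247.94 fF

247.94


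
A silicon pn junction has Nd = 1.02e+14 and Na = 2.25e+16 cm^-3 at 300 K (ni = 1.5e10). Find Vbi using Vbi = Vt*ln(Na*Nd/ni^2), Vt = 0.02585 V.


Step 1: Compute Na*Nd/ni^2 = 2.25e+16 * 1.02e+14 / (1.5e10)^2 = 1.0200e+10
Step 2: ln(1.0200e+10) = 23.0457
Step 3: Vbi = 0.02585 * 23.0457 = 0.596 V

0.596


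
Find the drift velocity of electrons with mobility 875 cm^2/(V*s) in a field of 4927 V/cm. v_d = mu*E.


Step 1: v_d = mu * E
Step 2: v_d = 875 * 4927 = 4311125
Step 3: v_d = 4.31e+06 cm/s

4.31e+06


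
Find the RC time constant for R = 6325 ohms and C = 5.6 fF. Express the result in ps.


Step 1: tau = R * C
Step 2: tau = 6325 * 5.6 fF = 6325 * 5.6e-15 F
Step 3: tau = 3.542e-11 s = 35.42 ps

35.42


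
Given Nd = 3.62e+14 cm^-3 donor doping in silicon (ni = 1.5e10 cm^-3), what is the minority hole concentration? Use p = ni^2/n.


Step 1: Since Nd >> ni, n ≈ Nd = 3.62e+14 cm^-3
Step 2: p = ni^2 / n = (1.5e10)^2 / 3.62e+14
Step 3: p = 2.25e20 / 3.62e+14 = 6.22e+05 cm^-3

6.22e+05


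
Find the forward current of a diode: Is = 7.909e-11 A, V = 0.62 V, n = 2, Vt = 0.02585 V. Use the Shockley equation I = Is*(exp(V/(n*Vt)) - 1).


Step 1: V/(n*Vt) = 0.62/(2*0.02585) = 11.9923
Step 2: exp(11.9923) = 1.6151e+05
Step 3: I = 7.909e-11 * (1.6151e+05 - 1) = 1.28e-05 A

1.28e-05


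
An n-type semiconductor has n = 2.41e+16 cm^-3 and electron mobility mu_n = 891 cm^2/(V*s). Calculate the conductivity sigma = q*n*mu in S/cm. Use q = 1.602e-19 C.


Step 1: sigma = q * n * mu
Step 2: sigma = 1.602e-19 * 2.41e+16 * 891
Step 3: sigma = 3.440e+00 S/cm

3.440e+00


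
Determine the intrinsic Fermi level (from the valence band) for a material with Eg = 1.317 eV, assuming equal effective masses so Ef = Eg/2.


Step 1: For an intrinsic semiconductor, the Fermi level sits at midgap.
Step 2: Ef = Eg / 2 = 1.317 / 2 = 0.6585 eV

0.6585


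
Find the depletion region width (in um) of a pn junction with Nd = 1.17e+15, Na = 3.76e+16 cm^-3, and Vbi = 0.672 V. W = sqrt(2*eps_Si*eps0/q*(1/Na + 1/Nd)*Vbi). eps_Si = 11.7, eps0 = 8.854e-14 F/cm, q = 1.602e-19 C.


Step 1: 1/Na + 1/Nd = 1/3.76e+16 + 1/1.17e+15 = 8.81297e-16
Step 2: 2*eps*eps0/q = 2*11.7*8.854e-14/1.602e-19 = 1.293281e+07
Step 3: W^2 = 1.293281e+07 * 8.81297e-16 * 0.672 = 7.65922e-09
Step 4: W = sqrt(7.65922e-09) = 8.752e-05 cm = 0.8752 um

0.8752


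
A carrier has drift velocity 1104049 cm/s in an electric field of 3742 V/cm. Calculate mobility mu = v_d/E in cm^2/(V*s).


Step 1: mu = v_d / E
Step 2: mu = 1104049 / 3742
Step 3: mu = 295.04 cm^2/(V*s)

295.04


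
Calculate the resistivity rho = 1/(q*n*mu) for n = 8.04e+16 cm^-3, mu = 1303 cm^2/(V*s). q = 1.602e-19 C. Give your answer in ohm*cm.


Step 1: sigma = q * n * mu = 1.602e-19 * 8.04e+16 * 1303 = 1.67827e+01 S/cm
Step 2: rho = 1 / sigma = 1 / 1.67827e+01 = 0.05959 ohm*cm

0.05959


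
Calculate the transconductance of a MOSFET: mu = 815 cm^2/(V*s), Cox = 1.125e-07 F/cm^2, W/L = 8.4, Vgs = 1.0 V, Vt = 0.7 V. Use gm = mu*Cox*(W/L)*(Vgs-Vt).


Step 1: Vov = Vgs - Vt = 1.0 - 0.7 = 0.3 V
Step 2: gm = mu * Cox * (W/L) * Vov
Step 3: gm = 815 * 1.125e-07 * 8.4 * 0.3 = 2.31e-04 S

2.31e-04


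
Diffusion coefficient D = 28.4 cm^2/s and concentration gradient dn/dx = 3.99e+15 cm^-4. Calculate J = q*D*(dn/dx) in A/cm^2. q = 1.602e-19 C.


Step 1: J = q * D * (dn/dx)
Step 2: J = 1.602e-19 * 28.4 * 3.99e+15
Step 3: J = 1.82e-02 A/cm^2

1.82e-02


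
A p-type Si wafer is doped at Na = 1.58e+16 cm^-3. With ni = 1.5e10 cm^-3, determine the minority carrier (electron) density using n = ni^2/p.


Step 1: Majority hole concentration p ≈ Na = 1.58e+16 cm^-3
Step 2: n = ni^2 / Na = (1.5e10)^2 / 1.58e+16
Step 3: n = 1.42e+04 cm^-3

1.42e+04


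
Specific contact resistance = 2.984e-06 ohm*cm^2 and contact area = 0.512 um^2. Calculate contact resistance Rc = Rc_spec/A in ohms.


Step 1: Convert area to cm^2: 0.512 um^2 = 5.1200e-09 cm^2
Step 2: Rc = Rc_spec / A = 2.984e-06 / 5.1200e-09
Step 3: Rc = 5.83e+02 ohms

5.83e+02


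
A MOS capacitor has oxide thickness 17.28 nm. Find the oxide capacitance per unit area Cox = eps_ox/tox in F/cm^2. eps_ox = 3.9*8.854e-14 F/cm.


Step 1: eps_ox = 3.9 * 8.854e-14 = 3.45306e-13 F/cm
Step 2: tox in cm = 17.28 nm * 1e-7 = 1.7280e-06 cm
Step 3: Cox = 3.45306e-13 / 1.7280e-06 = 2.00e-07 F/cm^2

2.00e-07


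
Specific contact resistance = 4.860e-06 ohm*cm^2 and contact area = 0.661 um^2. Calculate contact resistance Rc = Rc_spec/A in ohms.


Step 1: Convert area to cm^2: 0.661 um^2 = 6.6100e-09 cm^2
Step 2: Rc = Rc_spec / A = 4.860e-06 / 6.6100e-09
Step 3: Rc = 7.35e+02 ohms

7.35e+02


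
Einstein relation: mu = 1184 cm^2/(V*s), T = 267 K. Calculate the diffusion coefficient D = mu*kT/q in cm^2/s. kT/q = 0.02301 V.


Step 1: D = mu * (kT/q)
Step 2: D = 1184 * 0.02301
Step 3: D = 27.24 cm^2/s

27.24


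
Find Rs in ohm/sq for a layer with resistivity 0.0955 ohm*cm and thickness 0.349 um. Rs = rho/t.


Step 1: Convert thickness to cm: t = 0.349 um = 3.4900e-05 cm
Step 2: Rs = rho / t = 0.0955 / 3.4900e-05
Step 3: Rs = 2736.4 ohm/sq

2736.4


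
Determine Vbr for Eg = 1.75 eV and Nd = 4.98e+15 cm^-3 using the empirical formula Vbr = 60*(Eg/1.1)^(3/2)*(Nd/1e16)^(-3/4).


Step 1: Eg/1.1 = 1.75/1.1 = 1.590909
Step 2: (Eg/1.1)^1.5 = 1.590909^1.5 = 2.006633
Step 3: (Nd/1e16)^(-0.75) = (0.498)^(-0.75) = 1.686856
Step 4: Vbr = 60 * 2.006633 * 1.686856 = 203.1 V

203.1


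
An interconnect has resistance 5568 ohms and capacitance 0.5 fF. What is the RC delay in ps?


Step 1: tau = R * C
Step 2: tau = 5568 * 0.5 fF = 5568 * 5.0e-16 F
Step 3: tau = 2.784e-12 s = 2.784 ps

2.784


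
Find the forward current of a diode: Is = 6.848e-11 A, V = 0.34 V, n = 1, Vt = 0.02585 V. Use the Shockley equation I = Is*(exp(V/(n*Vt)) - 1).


Step 1: V/(n*Vt) = 0.34/(1*0.02585) = 13.1528
Step 2: exp(13.1528) = 5.1545e+05
Step 3: I = 6.848e-11 * (5.1545e+05 - 1) = 3.53e-05 A

3.53e-05


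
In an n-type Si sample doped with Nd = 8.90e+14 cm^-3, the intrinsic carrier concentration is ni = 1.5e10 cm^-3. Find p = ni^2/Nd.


Step 1: Since Nd >> ni, n ≈ Nd = 8.90e+14 cm^-3
Step 2: p = ni^2 / n = (1.5e10)^2 / 8.90e+14
Step 3: p = 2.25e20 / 8.90e+14 = 2.53e+05 cm^-3

2.53e+05


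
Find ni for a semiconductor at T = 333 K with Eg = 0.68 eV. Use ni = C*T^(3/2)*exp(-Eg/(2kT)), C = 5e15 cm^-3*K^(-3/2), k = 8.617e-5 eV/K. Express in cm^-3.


Step 1: Compute kT = 8.617e-5 * 333 = 0.02869461 eV
Step 2: Exponent = -Eg/(2kT) = -0.68/(2*0.02869461) = -11.84892
Step 3: T^(3/2) = 333^1.5 = 6076.68
Step 4: ni = 5e15 * 6076.68 * exp(-11.84892) = 2.17e+14 cm^-3

2.17e+14


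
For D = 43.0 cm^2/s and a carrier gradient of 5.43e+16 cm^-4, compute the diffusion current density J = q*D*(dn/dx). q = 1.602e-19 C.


Step 1: J = q * D * (dn/dx)
Step 2: J = 1.602e-19 * 43.0 * 5.43e+16
Step 3: J = 3.74e-01 A/cm^2

3.74e-01


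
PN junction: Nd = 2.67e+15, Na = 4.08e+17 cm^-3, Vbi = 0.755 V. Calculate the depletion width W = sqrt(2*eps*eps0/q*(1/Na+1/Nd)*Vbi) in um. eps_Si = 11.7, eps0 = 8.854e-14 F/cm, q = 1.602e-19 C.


Step 1: 1/Na + 1/Nd = 1/4.08e+17 + 1/2.67e+15 = 3.76983e-16
Step 2: 2*eps*eps0/q = 2*11.7*8.854e-14/1.602e-19 = 1.293281e+07
Step 3: W^2 = 1.293281e+07 * 3.76983e-16 * 0.755 = 3.68096e-09
Step 4: W = sqrt(3.68096e-09) = 6.067e-05 cm = 0.6067 um

0.6067


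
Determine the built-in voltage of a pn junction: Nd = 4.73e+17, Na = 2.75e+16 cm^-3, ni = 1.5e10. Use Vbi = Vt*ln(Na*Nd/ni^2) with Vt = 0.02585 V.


Step 1: Compute Na*Nd/ni^2 = 2.75e+16 * 4.73e+17 / (1.5e10)^2 = 5.7811e+13
Step 2: ln(5.7811e+13) = 31.6882
Step 3: Vbi = 0.02585 * 31.6882 = 0.819 V

0.819


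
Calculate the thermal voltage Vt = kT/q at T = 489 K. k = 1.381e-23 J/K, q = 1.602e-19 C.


Step 1: kT = 1.381e-23 * 489 = 6.75309e-21 J
Step 2: Vt = kT/q = 6.75309e-21 / 1.602e-19
Step 3: Vt = 0.04215 V

0.04215


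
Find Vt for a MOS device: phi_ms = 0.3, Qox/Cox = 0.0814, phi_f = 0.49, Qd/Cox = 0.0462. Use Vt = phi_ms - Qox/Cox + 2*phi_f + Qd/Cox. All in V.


Step 1: Vt = phi_ms - Qox/Cox + 2*phi_f + Qd/Cox
Step 2: Vt = 0.3 - 0.0814 + 2*0.49 + 0.0462
Step 3: Vt = 0.3 - 0.0814 + 0.98 + 0.0462
Step 4: Vt = 1.2448 V

1.2448


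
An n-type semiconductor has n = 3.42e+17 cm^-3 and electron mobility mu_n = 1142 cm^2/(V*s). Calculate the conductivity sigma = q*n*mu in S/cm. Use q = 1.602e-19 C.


Step 1: sigma = q * n * mu
Step 2: sigma = 1.602e-19 * 3.42e+17 * 1142
Step 3: sigma = 6.257e+01 S/cm

6.257e+01


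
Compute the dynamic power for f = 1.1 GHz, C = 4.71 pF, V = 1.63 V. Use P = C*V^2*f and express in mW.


Step 1: V^2 = 1.63^2 = 2.6569 V^2
Step 2: P = C*V^2*f = 4.71e-12 F * 2.6569 * 1.1e9 Hz
Step 3: P = 1.37653989e-02 W
Step 4: P = 13.765 mW

13.765


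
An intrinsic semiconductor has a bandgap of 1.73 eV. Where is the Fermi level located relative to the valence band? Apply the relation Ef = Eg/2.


Step 1: For an intrinsic semiconductor, the Fermi level sits at midgap.
Step 2: Ef = Eg / 2 = 1.73 / 2 = 0.865 eV

0.865


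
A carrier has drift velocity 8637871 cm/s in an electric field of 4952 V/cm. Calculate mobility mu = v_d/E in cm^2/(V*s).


Step 1: mu = v_d / E
Step 2: mu = 8637871 / 4952
Step 3: mu = 1744.32 cm^2/(V*s)

1744.32


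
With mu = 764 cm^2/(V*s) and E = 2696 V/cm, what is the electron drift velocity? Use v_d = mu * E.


Step 1: v_d = mu * E
Step 2: v_d = 764 * 2696 = 2059744
Step 3: v_d = 2.06e+06 cm/s

2.06e+06


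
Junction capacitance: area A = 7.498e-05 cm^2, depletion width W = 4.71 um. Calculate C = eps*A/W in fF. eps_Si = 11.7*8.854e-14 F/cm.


Step 1: eps_Si = 11.7 * 8.854e-14 = 1.035918e-12 F/cm
Step 2: W in cm = 4.71 * 1e-4 = 4.71e-04 cm
Step 3: C = 1.035918e-12 * 7.498e-05 / 4.71e-04 = 1.649111e-13 F
Step 4: C = 164.91 fF

164.91
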